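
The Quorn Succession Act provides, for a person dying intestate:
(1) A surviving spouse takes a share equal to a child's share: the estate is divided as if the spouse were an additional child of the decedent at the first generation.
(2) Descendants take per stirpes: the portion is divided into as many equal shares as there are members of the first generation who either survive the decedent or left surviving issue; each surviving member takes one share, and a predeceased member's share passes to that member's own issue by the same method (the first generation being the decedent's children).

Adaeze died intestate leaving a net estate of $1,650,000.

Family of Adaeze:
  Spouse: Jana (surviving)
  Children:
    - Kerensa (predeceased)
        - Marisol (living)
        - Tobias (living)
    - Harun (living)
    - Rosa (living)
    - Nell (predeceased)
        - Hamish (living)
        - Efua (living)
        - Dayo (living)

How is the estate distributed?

The spouse counts as an additional share at the children's level, so there are 5 primary shares of $330,000. Jana takes one such share ($330,000).
The children's combined portion ($1,320,000) is divided into 4 shares of $330,000: Harun and Rosa each take $330,000; Kerensa's $330,000 share passes to Kerensa's issue; Nell's $330,000 share passes to Nell's issue.
Kerensa's share ($330,000) is divided into 2 shares of $165,000: Marisol and Tobias each take $165,000.
Nell's share ($330,000) is divided into 3 shares of $110,000: Hamish, Efua, and Dayo each take $110,000.

Jana: $330,000; Marisol: $165,000; Tobias: $165,000; Harun: $330,000; Rosa: $330,000; Hamish: $110,000; Efua: $110,000; Dayo: $110,000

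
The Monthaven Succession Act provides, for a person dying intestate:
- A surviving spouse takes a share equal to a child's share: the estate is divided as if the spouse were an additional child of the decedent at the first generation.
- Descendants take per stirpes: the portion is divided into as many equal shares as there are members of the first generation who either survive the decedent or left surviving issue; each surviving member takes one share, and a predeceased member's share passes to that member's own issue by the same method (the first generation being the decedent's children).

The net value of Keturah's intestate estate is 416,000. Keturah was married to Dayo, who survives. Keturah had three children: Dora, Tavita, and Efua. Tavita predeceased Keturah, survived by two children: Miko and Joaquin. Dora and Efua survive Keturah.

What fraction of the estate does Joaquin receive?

Joaquin receives 1/8 of the estate.

The spouse counts as an additional share at the children's level, so there are 4 primary shares of 104,000. Dayo takes one such share (104,000).
The children's combined portion (312,000) is divided into 3 shares of 104,000: Dora and Efua each take 104,000; Tavita's 104,000 share passes to Tavita's issue.
Tavita's share (104,000) is divided into 2 shares of 52,000: Miko and Joaquin each take 52,000.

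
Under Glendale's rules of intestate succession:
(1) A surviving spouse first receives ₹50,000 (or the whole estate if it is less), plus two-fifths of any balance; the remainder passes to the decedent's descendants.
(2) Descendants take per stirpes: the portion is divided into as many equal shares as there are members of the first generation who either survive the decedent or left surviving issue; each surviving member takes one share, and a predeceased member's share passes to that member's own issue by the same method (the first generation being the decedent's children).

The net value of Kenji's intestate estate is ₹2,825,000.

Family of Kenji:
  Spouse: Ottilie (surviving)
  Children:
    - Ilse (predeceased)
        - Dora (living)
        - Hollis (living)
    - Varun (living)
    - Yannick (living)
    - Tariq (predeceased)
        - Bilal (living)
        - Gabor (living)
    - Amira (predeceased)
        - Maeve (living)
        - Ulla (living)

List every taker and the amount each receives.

Ottilie first takes ₹50,000, leaving a balance of ₹2,775,000. Ottilie then takes two-fifths of the balance (₹1,110,000), for a total of ₹1,160,000. The remaining ₹1,665,000 passes to the descendants.
The descendants' portion (₹1,665,000) is divided into 5 shares of ₹333,000: Varun and Yannick each take ₹333,000; Ilse's ₹333,000 share passes to Ilse's issue; Tariq's ₹333,000 share passes to Tariq's issue; Amira's ₹333,000 share passes to Amira's issue.
Ilse's share (₹333,000) is divided into 2 shares of ₹166,500: Dora and Hollis each take ₹166,500.
Tariq's share (₹333,000) is divided into 2 shares of ₹166,500: Bilal and Gabor each take ₹166,500.
Amira's share (₹333,000) is divided into 2 shares of ₹166,500: Maeve and Ulla each take ₹166,500.

Ottilie: ₹1,160,000; Dora: ₹166,500; Hollis: ₹166,500; Varun: ₹333,000; Yannick: ₹333,000; Bilal: ₹166,500; Gabor: ₹166,500; Maeve: ₹166,500; Ulla: ₹166,500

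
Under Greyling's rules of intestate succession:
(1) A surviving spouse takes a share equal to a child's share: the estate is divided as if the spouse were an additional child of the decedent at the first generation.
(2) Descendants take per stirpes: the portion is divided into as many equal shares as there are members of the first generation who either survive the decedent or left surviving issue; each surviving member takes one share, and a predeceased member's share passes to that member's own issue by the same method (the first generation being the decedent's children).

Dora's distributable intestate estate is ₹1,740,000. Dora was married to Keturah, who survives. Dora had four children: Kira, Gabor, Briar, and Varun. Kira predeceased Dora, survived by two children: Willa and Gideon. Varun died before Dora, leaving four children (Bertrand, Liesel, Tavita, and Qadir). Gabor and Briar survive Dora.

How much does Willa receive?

The spouse counts as an additional share at the children's level, so there are 5 primary shares of ₹348,000. Keturah takes one such share (₹348,000).
The children's combined portion (₹1,392,000) is divided into 4 shares of ₹348,000: Gabor and Briar each take ₹348,000; Kira's ₹348,000 share passes to Kira's issue; Varun's ₹348,000 share passes to Varun's issue.
Kira's share (₹348,000) is divided into 2 shares of ₹174,000: Willa and Gideon each take ₹174,000.
Varun's share (₹348,000) is divided into 4 shares of ₹87,000: Bertrand, Liesel, Tavita, and Qadir each take ₹87,000.

Willa receives ₹174,000.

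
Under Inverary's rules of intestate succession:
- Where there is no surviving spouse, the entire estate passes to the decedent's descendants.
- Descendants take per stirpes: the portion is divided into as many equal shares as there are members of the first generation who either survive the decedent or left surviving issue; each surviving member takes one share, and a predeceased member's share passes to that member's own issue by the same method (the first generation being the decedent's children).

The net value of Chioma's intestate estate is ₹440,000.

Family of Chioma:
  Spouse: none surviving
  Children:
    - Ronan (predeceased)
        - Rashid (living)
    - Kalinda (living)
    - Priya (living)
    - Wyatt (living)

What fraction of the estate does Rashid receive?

The entire ₹440,000 passes to the descendants.
That amount (₹440,000) is divided into 4 shares of ₹110,000: Kalinda, Priya, and Wyatt each take ₹110,000; Ronan's ₹110,000 share passes to Ronan's issue.
Ronan's share (₹110,000) passes entirely to Rashid.

Rashid receives 1/4 of the estate.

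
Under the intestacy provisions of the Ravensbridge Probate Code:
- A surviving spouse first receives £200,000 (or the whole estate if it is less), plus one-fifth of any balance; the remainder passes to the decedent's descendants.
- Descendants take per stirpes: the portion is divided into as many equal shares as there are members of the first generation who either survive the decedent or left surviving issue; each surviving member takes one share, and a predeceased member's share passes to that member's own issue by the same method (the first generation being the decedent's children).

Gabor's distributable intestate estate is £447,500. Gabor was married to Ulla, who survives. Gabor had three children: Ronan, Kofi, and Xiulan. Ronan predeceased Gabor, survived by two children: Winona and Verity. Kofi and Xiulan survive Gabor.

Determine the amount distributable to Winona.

Winona receives £33,000.

Ulla first takes £200,000, leaving a balance of £247,500. Ulla then takes one-fifth of the balance (£49,500), for a total of £249,500. The remaining £198,000 passes to the descendants.
The descendants' portion (£198,000) is divided into 3 shares of £66,000: Kofi and Xiulan each take £66,000; Ronan's £66,000 share passes to Ronan's issue.
Ronan's share (£66,000) is divided into 2 shares of £33,000: Winona and Verity each take £33,000.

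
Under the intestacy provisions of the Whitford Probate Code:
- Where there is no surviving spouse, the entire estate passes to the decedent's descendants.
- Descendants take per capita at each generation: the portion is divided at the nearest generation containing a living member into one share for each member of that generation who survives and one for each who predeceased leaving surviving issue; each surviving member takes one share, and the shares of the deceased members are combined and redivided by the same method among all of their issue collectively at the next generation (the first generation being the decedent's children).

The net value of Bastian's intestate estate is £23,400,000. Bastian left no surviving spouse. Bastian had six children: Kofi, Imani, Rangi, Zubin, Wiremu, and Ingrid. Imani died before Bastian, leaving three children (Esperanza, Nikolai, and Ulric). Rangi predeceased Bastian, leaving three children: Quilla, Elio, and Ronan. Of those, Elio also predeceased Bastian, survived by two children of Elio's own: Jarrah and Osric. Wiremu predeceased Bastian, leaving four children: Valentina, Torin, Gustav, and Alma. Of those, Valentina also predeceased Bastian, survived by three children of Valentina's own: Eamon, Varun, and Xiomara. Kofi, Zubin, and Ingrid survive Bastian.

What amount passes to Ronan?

Ronan receives £1,170,000.

The entire £23,400,000 passes to the descendants.
That amount (£23,400,000) is divided at the children's generation into 6 shares of £3,900,000. Kofi, Zubin, and Ingrid each take £3,900,000. The 3 shares of the deceased (Imani, Rangi, and Wiremu) are combined into a pool of £11,700,000.
That pool (£11,700,000) is divided at the grandchildren's generation into 10 shares of £1,170,000. Esperanza, Nikolai, Ulric, Quilla, Ronan, Torin, Gustav, and Alma each take £1,170,000. The 2 shares of the deceased (Elio and Valentina) are combined into a pool of £2,340,000.
That pool (£2,340,000) is divided at the great-grandchildren's generation equally among Jarrah, Osric, Eamon, Varun, and Xiomara: £468,000 each.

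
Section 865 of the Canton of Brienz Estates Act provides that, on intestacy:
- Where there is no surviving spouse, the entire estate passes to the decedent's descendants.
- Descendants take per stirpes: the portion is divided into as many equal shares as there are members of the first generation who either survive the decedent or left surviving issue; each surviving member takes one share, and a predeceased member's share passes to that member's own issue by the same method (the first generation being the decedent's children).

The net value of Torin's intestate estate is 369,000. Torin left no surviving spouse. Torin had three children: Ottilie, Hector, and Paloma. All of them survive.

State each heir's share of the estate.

The entire 369,000 passes to the descendants.
That amount (369,000) is divided into 3 shares of 123,000: Ottilie, Hector, and Paloma each take 123,000.

Ottilie: 123,000; Hector: 123,000; Paloma: 123,000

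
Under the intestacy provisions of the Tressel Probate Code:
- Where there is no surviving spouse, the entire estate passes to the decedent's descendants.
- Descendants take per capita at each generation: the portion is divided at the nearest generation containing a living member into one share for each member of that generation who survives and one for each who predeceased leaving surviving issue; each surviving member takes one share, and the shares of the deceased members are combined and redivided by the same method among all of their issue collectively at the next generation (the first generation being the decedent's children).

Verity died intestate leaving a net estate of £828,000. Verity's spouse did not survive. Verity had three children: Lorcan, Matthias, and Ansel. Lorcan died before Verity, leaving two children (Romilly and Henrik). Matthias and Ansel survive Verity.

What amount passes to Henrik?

Henrik receives £138,000.

The entire £828,000 passes to the descendants.
That amount (£828,000) is divided at the children's generation into 3 shares of £276,000. Matthias and Ansel each take £276,000. The remaining share for the deceased Lorcan (£276,000) is carried to the next generation.
That pool (£276,000) is divided at the grandchildren's generation equally among Romilly and Henrik: £138,000 each.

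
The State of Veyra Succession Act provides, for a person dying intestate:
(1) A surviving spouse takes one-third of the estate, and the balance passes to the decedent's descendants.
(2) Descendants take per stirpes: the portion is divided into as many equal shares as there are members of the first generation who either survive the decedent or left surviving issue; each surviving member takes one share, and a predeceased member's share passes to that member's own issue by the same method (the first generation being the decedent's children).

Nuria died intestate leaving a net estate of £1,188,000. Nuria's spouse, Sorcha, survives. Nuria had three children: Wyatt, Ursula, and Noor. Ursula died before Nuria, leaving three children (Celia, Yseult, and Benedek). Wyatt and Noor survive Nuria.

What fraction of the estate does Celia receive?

Celia receives 2/27 of the estate.

Sorcha takes one-third of £1,188,000 = £396,000. The remaining £792,000 passes to the descendants.
The descendants' portion (£792,000) is divided into 3 shares of £264,000: Wyatt and Noor each take £264,000; Ursula's £264,000 share passes to Ursula's issue.
Ursula's share (£264,000) is divided into 3 shares of £88,000: Celia, Yseult, and Benedek each take £88,000.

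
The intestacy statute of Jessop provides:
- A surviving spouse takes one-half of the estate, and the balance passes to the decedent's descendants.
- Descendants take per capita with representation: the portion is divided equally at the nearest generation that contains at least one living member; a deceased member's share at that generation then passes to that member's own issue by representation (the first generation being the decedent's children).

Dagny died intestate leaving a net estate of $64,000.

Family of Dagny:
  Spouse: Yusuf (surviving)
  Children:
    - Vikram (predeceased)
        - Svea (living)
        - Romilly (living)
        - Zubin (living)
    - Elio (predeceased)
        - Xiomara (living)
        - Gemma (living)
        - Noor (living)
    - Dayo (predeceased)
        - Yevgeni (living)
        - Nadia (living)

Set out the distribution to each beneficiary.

Yusuf takes one-half of $64,000 = $32,000. The remaining $32,000 passes to the descendants.
No child survives, so the initial division is made at the grandchildren's generation.
The descendants' portion ($32,000) is divided into 8 shares of $4,000: Svea, Romilly, Zubin, Xiomara, Gemma, Noor, Yevgeni, and Nadia each take $4,000.

Yusuf: $32,000; Svea: $4,000; Romilly: $4,000; Zubin: $4,000; Xiomara: $4,000; Gemma: $4,000; Noor: $4,000; Yevgeni: $4,000; Nadia: $4,000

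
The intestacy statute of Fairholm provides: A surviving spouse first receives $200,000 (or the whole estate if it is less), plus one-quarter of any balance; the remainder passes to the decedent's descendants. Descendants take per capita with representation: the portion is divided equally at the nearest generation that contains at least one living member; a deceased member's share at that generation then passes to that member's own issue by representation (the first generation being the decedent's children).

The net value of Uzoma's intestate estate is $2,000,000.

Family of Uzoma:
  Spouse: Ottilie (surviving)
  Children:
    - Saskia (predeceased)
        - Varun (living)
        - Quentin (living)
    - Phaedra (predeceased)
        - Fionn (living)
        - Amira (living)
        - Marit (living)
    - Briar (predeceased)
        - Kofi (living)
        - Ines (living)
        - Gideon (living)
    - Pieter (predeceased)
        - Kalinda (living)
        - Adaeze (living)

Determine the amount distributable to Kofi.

Ottilie first takes $200,000, leaving a balance of $1,800,000. Ottilie then takes one-quarter of the balance ($450,000), for a total of $650,000. The remaining $1,350,000 passes to the descendants.
No child survives, so the initial division is made at the grandchildren's generation.
The descendants' portion ($1,350,000) is divided into 10 shares of $135,000: Varun, Quentin, Fionn, Amira, Marit, Kofi, Ines, Gideon, Kalinda, and Adaeze each take $135,000.

Kofi receives $135,000.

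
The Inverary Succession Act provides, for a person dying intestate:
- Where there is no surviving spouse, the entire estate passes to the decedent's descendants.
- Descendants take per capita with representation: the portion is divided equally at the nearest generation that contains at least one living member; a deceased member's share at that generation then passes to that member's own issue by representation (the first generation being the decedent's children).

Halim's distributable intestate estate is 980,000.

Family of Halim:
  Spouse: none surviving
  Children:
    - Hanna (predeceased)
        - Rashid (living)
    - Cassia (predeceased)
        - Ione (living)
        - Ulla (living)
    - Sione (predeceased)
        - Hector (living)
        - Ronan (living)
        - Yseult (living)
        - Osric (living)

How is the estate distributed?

The entire 980,000 passes to the descendants.
No child survives, so the initial division is made at the grandchildren's generation.
That amount (980,000) is divided into 7 shares of 140,000: Rashid, Ione, Ulla, Hector, Ronan, Yseult, and Osric each take 140,000.

Rashid: 140,000; Ione: 140,000; Ulla: 140,000; Hector: 140,000; Ronan: 140,000; Yseult: 140,000; Osric: 140,000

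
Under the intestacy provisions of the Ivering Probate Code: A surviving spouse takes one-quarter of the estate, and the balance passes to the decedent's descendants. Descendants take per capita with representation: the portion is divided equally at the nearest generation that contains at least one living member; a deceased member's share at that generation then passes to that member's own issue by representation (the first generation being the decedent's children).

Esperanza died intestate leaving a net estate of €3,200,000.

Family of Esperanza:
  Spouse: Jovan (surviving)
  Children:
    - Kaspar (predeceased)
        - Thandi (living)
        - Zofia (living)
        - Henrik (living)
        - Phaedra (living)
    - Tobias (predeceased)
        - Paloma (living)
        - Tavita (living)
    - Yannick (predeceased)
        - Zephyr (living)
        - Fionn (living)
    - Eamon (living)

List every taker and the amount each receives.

Jovan: €800,000; Thandi: €150,000; Zofia: €150,000; Henrik: €150,000; Phaedra: €150,000; Paloma: €300,000; Tavita: €300,000; Zephyr: €300,000; Fionn: €300,000; Eamon: €600,000

Jovan takes one-quarter of €3,200,000 = €800,000. The remaining €2,400,000 passes to the descendants.
The descendants' portion (€2,400,000) is divided into 4 shares of €600,000: Eamon takes €600,000; Kaspar's €600,000 share passes to Kaspar's issue; Tobias's €600,000 share passes to Tobias's issue; Yannick's €600,000 share passes to Yannick's issue.
Kaspar's share (€600,000) is divided into 4 shares of €150,000: Thandi, Zofia, Henrik, and Phaedra each take €150,000.
Tobias's share (€600,000) is divided into 2 shares of €300,000: Paloma and Tavita each take €300,000.
Yannick's share (€600,000) is divided into 2 shares of €300,000: Zephyr and Fionn each take €300,000.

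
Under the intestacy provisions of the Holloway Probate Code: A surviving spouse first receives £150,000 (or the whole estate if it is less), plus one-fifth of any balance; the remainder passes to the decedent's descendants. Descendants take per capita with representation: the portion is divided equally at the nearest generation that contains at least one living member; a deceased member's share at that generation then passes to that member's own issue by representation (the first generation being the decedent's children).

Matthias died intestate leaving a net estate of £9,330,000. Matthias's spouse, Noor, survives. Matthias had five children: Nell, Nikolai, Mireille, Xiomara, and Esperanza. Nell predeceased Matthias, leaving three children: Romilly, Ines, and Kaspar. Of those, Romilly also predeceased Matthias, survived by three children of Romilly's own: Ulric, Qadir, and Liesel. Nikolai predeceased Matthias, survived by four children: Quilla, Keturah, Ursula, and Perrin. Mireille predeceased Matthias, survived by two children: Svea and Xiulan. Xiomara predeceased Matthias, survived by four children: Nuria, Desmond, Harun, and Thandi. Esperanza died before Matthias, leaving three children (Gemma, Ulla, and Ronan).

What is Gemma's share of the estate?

Noor first takes £150,000, leaving a balance of £9,180,000. Noor then takes one-fifth of the balance (£1,836,000), for a total of £1,986,000. The remaining £7,344,000 passes to the descendants.
No child survives, so the initial division is made at the grandchildren's generation.
The descendants' portion (£7,344,000) is divided into 16 shares of £459,000: Ines, Kaspar, Quilla, Keturah, Ursula, Perrin, Svea, Xiulan, Nuria, Desmond, Harun, Thandi, Gemma, Ulla, and Ronan each take £459,000; Romilly's £459,000 share passes to Romilly's issue.
Romilly's share (£459,000) is divided into 3 shares of £153,000: Ulric, Qadir, and Liesel each take £153,000.

Gemma receives £459,000.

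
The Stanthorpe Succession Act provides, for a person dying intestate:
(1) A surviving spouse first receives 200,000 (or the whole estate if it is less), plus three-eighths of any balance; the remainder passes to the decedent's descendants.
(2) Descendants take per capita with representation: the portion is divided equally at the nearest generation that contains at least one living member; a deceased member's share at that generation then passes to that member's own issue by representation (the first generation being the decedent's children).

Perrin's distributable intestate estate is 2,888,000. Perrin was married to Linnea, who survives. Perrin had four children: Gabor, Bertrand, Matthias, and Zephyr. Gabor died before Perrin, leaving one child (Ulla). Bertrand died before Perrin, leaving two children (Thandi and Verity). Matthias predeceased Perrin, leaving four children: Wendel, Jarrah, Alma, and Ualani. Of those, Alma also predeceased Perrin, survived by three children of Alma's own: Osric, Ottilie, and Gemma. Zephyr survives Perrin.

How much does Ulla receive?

Linnea first takes 200,000, leaving a balance of 2,688,000. Linnea then takes three-eighths of the balance (1,008,000), for a total of 1,208,000. The remaining 1,680,000 passes to the descendants.
The descendants' portion (1,680,000) is divided into 4 shares of 420,000: Zephyr takes 420,000; Gabor's 420,000 share passes to Gabor's issue; Bertrand's 420,000 share passes to Bertrand's issue; Matthias's 420,000 share passes to Matthias's issue.
Gabor's share (420,000) passes entirely to Ulla.
Bertrand's share (420,000) is divided into 2 shares of 210,000: Thandi and Verity each take 210,000.
Matthias's share (420,000) is divided into 4 shares of 105,000: Wendel, Jarrah, and Ualani each take 105,000; Alma's 105,000 share passes to Alma's issue.
Alma's share (105,000) is divided into 3 shares of 35,000: Osric, Ottilie, and Gemma each take 35,000.

Ulla receives 420,000.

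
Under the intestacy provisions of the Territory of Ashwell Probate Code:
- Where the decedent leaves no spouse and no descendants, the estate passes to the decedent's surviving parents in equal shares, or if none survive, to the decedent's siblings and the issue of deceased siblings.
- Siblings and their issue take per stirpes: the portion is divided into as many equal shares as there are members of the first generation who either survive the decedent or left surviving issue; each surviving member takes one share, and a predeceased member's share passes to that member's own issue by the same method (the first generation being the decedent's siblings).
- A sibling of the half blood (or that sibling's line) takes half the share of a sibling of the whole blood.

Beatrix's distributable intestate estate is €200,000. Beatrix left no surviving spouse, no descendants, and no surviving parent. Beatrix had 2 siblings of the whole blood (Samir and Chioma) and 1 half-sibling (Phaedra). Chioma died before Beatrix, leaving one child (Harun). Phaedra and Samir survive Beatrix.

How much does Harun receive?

Harun receives €80,000.

The entire €200,000 passes to the siblings and their issue.
Counting each half-blood sibling's line as half a unit, there are 5/2 units in €200,000, so one unit is €80,000. Whole-blood lines (Samir and Chioma) take €80,000 each; half-blood lines (Phaedra) take €40,000 each.
Chioma's share (€80,000) passes entirely to Harun.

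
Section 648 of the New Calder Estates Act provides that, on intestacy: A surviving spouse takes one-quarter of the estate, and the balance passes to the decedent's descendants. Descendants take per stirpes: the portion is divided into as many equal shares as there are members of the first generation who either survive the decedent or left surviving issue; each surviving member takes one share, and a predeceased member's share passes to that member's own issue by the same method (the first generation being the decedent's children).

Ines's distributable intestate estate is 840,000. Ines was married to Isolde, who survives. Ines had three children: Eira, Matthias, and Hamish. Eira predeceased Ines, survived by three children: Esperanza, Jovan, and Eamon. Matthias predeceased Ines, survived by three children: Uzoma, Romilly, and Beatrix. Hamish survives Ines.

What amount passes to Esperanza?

Isolde takes one-quarter of 840,000 = 210,000. The remaining 630,000 passes to the descendants.
The descendants' portion (630,000) is divided into 3 shares of 210,000: Hamish takes 210,000; Eira's 210,000 share passes to Eira's issue; Matthias's 210,000 share passes to Matthias's issue.
Eira's share (210,000) is divided into 3 shares of 70,000: Esperanza, Jovan, and Eamon each take 70,000.
Matthias's share (210,000) is divided into 3 shares of 70,000: Uzoma, Romilly, and Beatrix each take 70,000.

Esperanza receives 70,000.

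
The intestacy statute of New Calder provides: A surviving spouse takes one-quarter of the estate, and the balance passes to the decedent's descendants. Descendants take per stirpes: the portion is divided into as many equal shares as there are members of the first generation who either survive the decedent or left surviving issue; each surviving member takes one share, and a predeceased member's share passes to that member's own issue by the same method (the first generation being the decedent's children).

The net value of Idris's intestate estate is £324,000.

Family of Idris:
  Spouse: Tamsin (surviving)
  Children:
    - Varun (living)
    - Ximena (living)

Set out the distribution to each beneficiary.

Tamsin: £81,000; Varun: £121,500; Ximena: £121,500

Tamsin takes one-quarter of £324,000 = £81,000. The remaining £243,000 passes to the descendants.
The descendants' portion (£243,000) is divided into 2 shares of £121,500: Varun and Ximena each take £121,500.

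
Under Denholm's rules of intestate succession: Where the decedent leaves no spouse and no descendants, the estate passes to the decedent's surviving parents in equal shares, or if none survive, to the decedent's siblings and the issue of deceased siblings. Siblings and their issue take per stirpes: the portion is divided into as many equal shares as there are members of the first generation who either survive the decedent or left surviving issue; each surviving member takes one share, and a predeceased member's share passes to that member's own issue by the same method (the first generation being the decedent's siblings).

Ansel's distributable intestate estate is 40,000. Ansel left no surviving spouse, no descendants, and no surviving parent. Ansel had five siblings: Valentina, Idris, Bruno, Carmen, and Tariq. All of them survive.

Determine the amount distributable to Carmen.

The entire 40,000 passes to the siblings and their issue.
That amount (40,000) is divided into 5 shares of 8,000: Valentina, Idris, Bruno, Carmen, and Tariq each take 8,000.

Carmen receives 8,000.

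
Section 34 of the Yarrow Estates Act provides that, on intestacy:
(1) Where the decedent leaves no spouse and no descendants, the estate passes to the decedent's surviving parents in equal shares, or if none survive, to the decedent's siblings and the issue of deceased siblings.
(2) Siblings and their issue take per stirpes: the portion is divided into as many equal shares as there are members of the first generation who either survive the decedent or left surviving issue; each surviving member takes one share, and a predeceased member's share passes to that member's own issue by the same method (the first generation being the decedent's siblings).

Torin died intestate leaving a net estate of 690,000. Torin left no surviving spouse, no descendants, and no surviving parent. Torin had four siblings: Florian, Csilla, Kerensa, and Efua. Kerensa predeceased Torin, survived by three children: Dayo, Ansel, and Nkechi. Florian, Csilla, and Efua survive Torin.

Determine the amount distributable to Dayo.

Dayo receives 57,500.

The entire 690,000 passes to the siblings and their issue.
That amount (690,000) is divided into 4 shares of 172,500: Florian, Csilla, and Efua each take 172,500; Kerensa's 172,500 share passes to Kerensa's issue.
Kerensa's share (172,500) is divided into 3 shares of 57,500: Dayo, Ansel, and Nkechi each take 57,500.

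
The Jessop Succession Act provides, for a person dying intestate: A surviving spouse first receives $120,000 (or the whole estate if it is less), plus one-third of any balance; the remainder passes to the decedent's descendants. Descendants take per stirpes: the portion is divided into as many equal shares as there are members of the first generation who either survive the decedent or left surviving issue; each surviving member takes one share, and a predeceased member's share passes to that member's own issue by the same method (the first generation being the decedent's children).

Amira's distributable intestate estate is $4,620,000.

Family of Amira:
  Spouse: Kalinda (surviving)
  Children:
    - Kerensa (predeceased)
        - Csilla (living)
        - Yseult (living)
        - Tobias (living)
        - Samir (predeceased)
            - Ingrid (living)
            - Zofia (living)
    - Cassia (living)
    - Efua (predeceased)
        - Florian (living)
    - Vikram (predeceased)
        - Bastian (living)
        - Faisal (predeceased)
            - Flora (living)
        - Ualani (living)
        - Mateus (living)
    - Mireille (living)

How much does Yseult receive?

Kalinda first takes $120,000, leaving a balance of $4,500,000. Kalinda then takes one-third of the balance ($1,500,000), for a total of $1,620,000. The remaining $3,000,000 passes to the descendants.
The descendants' portion ($3,000,000) is divided into 5 shares of $600,000: Cassia and Mireille each take $600,000; Kerensa's $600,000 share passes to Kerensa's issue; Efua's $600,000 share passes to Efua's issue; Vikram's $600,000 share passes to Vikram's issue.
Kerensa's share ($600,000) is divided into 4 shares of $150,000: Csilla, Yseult, and Tobias each take $150,000; Samir's $150,000 share passes to Samir's issue.
Samir's share ($150,000) is divided into 2 shares of $75,000: Ingrid and Zofia each take $75,000.
Efua's share ($600,000) passes entirely to Florian.
Vikram's share ($600,000) is divided into 4 shares of $150,000: Bastian, Ualani, and Mateus each take $150,000; Faisal's $150,000 share passes to Faisal's issue.
Faisal's share ($150,000) passes entirely to Flora.

Yseult receives $150,000.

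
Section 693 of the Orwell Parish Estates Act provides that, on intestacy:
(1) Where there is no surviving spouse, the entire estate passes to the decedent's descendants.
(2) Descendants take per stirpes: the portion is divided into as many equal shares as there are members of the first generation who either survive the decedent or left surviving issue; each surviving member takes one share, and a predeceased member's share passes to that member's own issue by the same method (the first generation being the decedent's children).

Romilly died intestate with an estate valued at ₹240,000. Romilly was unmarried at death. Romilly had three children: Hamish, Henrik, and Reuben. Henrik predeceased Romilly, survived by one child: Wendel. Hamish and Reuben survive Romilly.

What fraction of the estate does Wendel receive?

The entire ₹240,000 passes to the descendants.
That amount (₹240,000) is divided into 3 shares of ₹80,000: Hamish and Reuben each take ₹80,000; Henrik's ₹80,000 share passes to Henrik's issue.
Henrik's share (₹80,000) passes entirely to Wendel.

Wendel receives 1/3 of the estate.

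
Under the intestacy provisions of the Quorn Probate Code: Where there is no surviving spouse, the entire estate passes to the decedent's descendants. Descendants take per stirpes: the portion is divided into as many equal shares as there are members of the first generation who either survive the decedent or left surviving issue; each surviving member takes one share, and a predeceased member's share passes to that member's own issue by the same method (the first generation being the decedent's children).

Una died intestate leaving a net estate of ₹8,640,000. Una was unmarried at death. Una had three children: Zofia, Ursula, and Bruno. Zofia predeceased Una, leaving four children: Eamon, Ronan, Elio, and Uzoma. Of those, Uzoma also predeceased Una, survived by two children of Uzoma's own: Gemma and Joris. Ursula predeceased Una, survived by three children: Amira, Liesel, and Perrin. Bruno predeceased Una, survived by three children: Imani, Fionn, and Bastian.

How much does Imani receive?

The entire ₹8,640,000 passes to the descendants.
That amount (₹8,640,000) is divided into 3 shares of ₹2,880,000: Zofia's ₹2,880,000 share passes to Zofia's issue; Ursula's ₹2,880,000 share passes to Ursula's issue; Bruno's ₹2,880,000 share passes to Bruno's issue.
Zofia's share (₹2,880,000) is divided into 4 shares of ₹720,000: Eamon, Ronan, and Elio each take ₹720,000; Uzoma's ₹720,000 share passes to Uzoma's issue.
Uzoma's share (₹720,000) is divided into 2 shares of ₹360,000: Gemma and Joris each take ₹360,000.
Ursula's share (₹2,880,000) is divided into 3 shares of ₹960,000: Amira, Liesel, and Perrin each take ₹960,000.
Bruno's share (₹2,880,000) is divided into 3 shares of ₹960,000: Imani, Fionn, and Bastian each take ₹960,000.

Imani receives ₹960,000.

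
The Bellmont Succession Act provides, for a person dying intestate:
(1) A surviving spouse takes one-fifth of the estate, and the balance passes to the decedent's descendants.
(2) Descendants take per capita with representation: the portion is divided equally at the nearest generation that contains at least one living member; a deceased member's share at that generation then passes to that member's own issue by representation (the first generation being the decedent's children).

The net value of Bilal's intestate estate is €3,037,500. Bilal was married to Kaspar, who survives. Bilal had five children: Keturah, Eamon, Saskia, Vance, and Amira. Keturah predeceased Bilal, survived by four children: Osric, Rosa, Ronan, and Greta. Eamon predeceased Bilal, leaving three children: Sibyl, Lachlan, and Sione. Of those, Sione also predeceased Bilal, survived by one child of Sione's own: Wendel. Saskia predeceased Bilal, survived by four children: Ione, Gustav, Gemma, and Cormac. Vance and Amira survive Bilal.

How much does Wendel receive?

Kaspar takes one-fifth of €3,037,500 = €607,500. The remaining €2,430,000 passes to the descendants.
The descendants' portion (€2,430,000) is divided into 5 shares of €486,000: Vance and Amira each take €486,000; Keturah's €486,000 share passes to Keturah's issue; Eamon's €486,000 share passes to Eamon's issue; Saskia's €486,000 share passes to Saskia's issue.
Keturah's share (€486,000) is divided into 4 shares of €121,500: Osric, Rosa, Ronan, and Greta each take €121,500.
Eamon's share (€486,000) is divided into 3 shares of €162,000: Sibyl and Lachlan each take €162,000; Sione's €162,000 share passes to Sione's issue.
Sione's share (€162,000) passes entirely to Wendel.
Saskia's share (€486,000) is divided into 4 shares of €121,500: Ione, Gustav, Gemma, and Cormac each take €121,500.

Wendel receives €162,000.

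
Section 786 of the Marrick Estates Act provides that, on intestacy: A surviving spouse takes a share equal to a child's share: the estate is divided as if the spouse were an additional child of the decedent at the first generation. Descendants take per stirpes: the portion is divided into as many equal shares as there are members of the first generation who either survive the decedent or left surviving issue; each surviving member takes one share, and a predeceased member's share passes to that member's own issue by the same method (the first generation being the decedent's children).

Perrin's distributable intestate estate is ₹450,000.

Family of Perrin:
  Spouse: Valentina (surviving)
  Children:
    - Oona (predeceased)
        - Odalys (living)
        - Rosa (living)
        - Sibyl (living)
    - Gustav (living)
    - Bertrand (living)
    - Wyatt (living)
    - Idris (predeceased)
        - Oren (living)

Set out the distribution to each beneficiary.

Valentina: ₹75,000; Odalys: ₹25,000; Rosa: ₹25,000; Sibyl: ₹25,000; Gustav: ₹75,000; Bertrand: ₹75,000; Wyatt: ₹75,000; Oren: ₹75,000

The spouse counts as an additional share at the children's level, so there are 6 primary shares of ₹75,000. Valentina takes one such share (₹75,000).
The children's combined portion (₹375,000) is divided into 5 shares of ₹75,000: Gustav, Bertrand, and Wyatt each take ₹75,000; Oona's ₹75,000 share passes to Oona's issue; Idris's ₹75,000 share passes to Idris's issue.
Oona's share (₹75,000) is divided into 3 shares of ₹25,000: Odalys, Rosa, and Sibyl each take ₹25,000.
Idris's share (₹75,000) passes entirely to Oren.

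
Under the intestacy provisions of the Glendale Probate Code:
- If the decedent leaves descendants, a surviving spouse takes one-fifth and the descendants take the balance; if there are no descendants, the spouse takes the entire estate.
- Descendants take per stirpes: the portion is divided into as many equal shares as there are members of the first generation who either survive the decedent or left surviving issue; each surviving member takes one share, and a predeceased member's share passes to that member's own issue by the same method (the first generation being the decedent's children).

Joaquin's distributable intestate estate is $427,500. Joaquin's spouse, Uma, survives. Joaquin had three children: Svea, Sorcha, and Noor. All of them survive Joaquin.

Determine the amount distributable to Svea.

Svea receives $114,000.

Uma takes one-fifth of $427,500 = $85,500. The remaining $342,000 passes to the descendants.
The descendants' portion ($342,000) is divided into 3 shares of $114,000: Svea, Sorcha, and Noor each take $114,000.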